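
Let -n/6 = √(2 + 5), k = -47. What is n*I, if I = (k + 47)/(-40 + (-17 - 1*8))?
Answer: 0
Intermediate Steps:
n = -6*√7 (n = -6*√(2 + 5) = -6*√7 ≈ -15.875)
I = 0 (I = (-47 + 47)/(-40 + (-17 - 1*8)) = 0/(-40 + (-17 - 8)) = 0/(-40 - 25) = 0/(-65) = 0*(-1/65) = 0)
n*I = -6*√7*0 = 0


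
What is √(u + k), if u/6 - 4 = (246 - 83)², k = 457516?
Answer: √616954 ≈ 785.46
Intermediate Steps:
u = 159438 (u = 24 + 6*(246 - 83)² = 24 + 6*163² = 24 + 6*26569 = 24 + 159414 = 159438)
√(u + k) = √(159438 + 457516) = √616954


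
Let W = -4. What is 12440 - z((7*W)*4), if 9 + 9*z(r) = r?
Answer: 112081/9 ≈ 12453.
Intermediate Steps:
z(r) = -1 + r/9
12440 - z((7*W)*4) = 12440 - (-1 + ((7*(-4))*4)/9) = 12440 - (-1 + (-28*4)/9) = 12440 - (-1 + (⅑)*(-112)) = 12440 - (-1 - 112/9) = 12440 - 1*(-121/9) = 12440 + 121/9 = 112081/9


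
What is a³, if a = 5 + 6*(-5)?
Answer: -15625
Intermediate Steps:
a = -25 (a = 5 - 30 = -25)
a³ = (-25)³ = -15625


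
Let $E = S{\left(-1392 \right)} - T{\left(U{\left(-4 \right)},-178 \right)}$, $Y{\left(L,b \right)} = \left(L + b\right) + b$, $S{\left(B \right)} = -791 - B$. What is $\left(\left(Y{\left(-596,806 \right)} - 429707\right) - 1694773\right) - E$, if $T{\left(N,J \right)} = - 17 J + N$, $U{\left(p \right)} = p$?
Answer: $-2121043$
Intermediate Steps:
$T{\left(N,J \right)} = N - 17 J$
$Y{\left(L,b \right)} = L + 2 b$
$E = -2421$ ($E = \left(-791 - -1392\right) - \left(-4 - -3026\right) = \left(-791 + 1392\right) - \left(-4 + 3026\right) = 601 - 3022 = -2421$)
$\left(\left(Y{\left(-596,806 \right)} - 429707\right) - 1694773\right) - E = \left(\left(\left(-596 + 2 \cdot 806\right) - 429707\right) - 1694773\right) - -2421 = \left(\left(\left(-596 + 1612\right) - 429707\right) - 1694773\right) + 2421 = \left(\left(1016 - 429707\right) - 1694773\right) + 2421 = \left(-428691 - 1694773\right) + 2421 = -2123464 + 2421 = -2121043$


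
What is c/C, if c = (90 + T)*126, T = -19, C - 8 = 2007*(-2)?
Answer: -4473/2003 ≈ -2.2332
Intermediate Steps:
C = -4006 (C = 8 + 2007*(-2) = 8 - 4014 = -4006)
c = 8946 (c = (90 - 19)*126 = 71*126 = 8946)
c/C = 8946/(-4006) = 8946*(-1/4006) = -4473/2003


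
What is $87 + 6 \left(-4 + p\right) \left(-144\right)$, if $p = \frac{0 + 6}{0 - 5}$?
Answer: $\frac{22899}{5} \approx 4579.8$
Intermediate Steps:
$p = - \frac{6}{5}$ ($p = \frac{6}{-5} = 6 \left(- \frac{1}{5}\right) = - \frac{6}{5} \approx -1.2$)
$87 + 6 \left(-4 + p\right) \left(-144\right) = 87 + 6 \left(-4 - \frac{6}{5}\right) \left(-144\right) = 87 + 6 \left(- \frac{26}{5}\right) \left(-144\right) = 87 - - \frac{22464}{5} = 87 + \frac{22464}{5} = \frac{22899}{5}$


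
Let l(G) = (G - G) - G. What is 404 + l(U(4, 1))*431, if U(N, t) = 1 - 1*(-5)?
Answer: -2182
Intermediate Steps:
U(N, t) = 6 (U(N, t) = 1 + 5 = 6)
l(G) = -G (l(G) = 0 - G = -G)
404 + l(U(4, 1))*431 = 404 - 1*6*431 = 404 - 6*431 = 404 - 2586 = -2182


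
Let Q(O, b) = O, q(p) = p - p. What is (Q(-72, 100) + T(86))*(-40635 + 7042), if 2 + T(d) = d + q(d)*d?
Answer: -403116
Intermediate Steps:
q(p) = 0
T(d) = -2 + d (T(d) = -2 + (d + 0*d) = -2 + (d + 0) = -2 + d)
(Q(-72, 100) + T(86))*(-40635 + 7042) = (-72 + (-2 + 86))*(-40635 + 7042) = (-72 + 84)*(-33593) = 12*(-33593) = -403116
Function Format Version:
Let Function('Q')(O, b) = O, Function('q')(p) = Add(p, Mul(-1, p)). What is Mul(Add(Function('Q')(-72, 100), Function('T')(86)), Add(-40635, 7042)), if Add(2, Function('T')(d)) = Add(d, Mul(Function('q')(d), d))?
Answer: -403116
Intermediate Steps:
Function('q')(p) = 0
Function('T')(d) = Add(-2, d) (Function('T')(d) = Add(-2, Add(d, Mul(0, d))) = Add(-2, Add(d, 0)) = Add(-2, d))
Mul(Add(Function('Q')(-72, 100), Function('T')(86)), Add(-40635, 7042)) = Mul(Add(-72, Add(-2, 86)), Add(-40635, 7042)) = Mul(Add(-72, 84), -33593) = Mul(12, -33593) = -403116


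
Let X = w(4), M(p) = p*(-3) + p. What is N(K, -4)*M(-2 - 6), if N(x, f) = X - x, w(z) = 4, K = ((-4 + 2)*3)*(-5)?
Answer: -416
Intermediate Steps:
K = 30 (K = -2*3*(-5) = -6*(-5) = 30)
M(p) = -2*p (M(p) = -3*p + p = -2*p)
X = 4
N(x, f) = 4 - x
N(K, -4)*M(-2 - 6) = (4 - 1*30)*(-2*(-2 - 6)) = (4 - 30)*(-2*(-8)) = -26*16 = -416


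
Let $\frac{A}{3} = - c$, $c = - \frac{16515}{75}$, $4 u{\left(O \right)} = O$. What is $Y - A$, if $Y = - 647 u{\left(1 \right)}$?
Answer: $- \frac{16447}{20} \approx -822.35$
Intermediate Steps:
$u{\left(O \right)} = \frac{O}{4}$
$c = - \frac{1101}{5}$ ($c = \left(-16515\right) \frac{1}{75} = - \frac{1101}{5} \approx -220.2$)
$Y = - \frac{647}{4}$ ($Y = - 647 \cdot \frac{1}{4} \cdot 1 = \left(-647\right) \frac{1}{4} = - \frac{647}{4} \approx -161.75$)
$A = \frac{3303}{5}$ ($A = 3 \left(\left(-1\right) \left(- \frac{1101}{5}\right)\right) = 3 \cdot \frac{1101}{5} = \frac{3303}{5} \approx 660.6$)
$Y - A = - \frac{647}{4} - \frac{3303}{5} = - \frac{16447}{20}$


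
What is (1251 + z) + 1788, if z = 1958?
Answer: 4997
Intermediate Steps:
(1251 + z) + 1788 = (1251 + 1958) + 1788 = 3209 + 1788 = 4997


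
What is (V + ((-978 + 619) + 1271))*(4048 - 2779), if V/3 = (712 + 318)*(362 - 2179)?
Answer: -7123681242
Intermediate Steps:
V = -5614530 (V = 3*((712 + 318)*(362 - 2179)) = 3*(1030*(-1817)) = 3*(-1871510) = -5614530)
(V + ((-978 + 619) + 1271))*(4048 - 2779) = (-5614530 + ((-978 + 619) + 1271))*(4048 - 2779) = (-5614530 + (-359 + 1271))*1269 = (-5614530 + 912)*1269 = -5613618*1269 = -7123681242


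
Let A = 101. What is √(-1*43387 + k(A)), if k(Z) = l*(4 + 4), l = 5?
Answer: I*√43347 ≈ 208.2*I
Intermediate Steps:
k(Z) = 40 (k(Z) = 5*(4 + 4) = 5*8 = 40)
√(-1*43387 + k(A)) = √(-1*43387 + 40) = √(-43387 + 40) = √(-43347) = I*√43347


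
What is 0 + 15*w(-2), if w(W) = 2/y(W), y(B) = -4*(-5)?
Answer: 3/2 ≈ 1.5000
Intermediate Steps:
y(B) = 20
w(W) = ⅒ (w(W) = 2/20 = 2*(1/20) = ⅒)
0 + 15*w(-2) = 0 + 15*(⅒) = 0 + 3/2 = 3/2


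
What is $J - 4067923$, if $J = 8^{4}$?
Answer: $-4063827$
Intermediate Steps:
$J = 4096$
$J - 4067923 = 4096 - 4067923 = -4063827$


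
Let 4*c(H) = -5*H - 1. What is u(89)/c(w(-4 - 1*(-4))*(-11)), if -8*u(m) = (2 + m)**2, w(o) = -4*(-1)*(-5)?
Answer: 8281/2202 ≈ 3.7607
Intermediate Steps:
w(o) = -20 (w(o) = 4*(-5) = -20)
u(m) = -(2 + m)**2/8
c(H) = -1/4 - 5*H/4 (c(H) = (-5*H - 1)/4 = (-1 - 5*H)/4 = -1/4 - 5*H/4)
u(89)/c(w(-4 - 1*(-4))*(-11)) = (-(2 + 89)**2/8)/(-1/4 - (-25)*(-11)) = (-1/8*91**2)/(-1/4 - 5/4*220) = (-1/8*8281)/(-1/4 - 275) = -8281/(8*(-1101/4)) = -8281/8*(-4/1101) = 8281/2202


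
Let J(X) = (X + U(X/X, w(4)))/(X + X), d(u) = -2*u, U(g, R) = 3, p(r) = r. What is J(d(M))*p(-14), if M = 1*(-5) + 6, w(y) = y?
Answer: 7/2 ≈ 3.5000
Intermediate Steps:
M = 1 (M = -5 + 6 = 1)
J(X) = (3 + X)/(2*X) (J(X) = (X + 3)/(X + X) = (3 + X)/((2*X)) = (3 + X)*(1/(2*X)) = (3 + X)/(2*X))
J(d(M))*p(-14) = ((3 - 2*1)/(2*((-2*1))))*(-14) = ((½)*(3 - 2)/(-2))*(-14) = ((½)*(-½)*1)*(-14) = -¼*(-14) = 7/2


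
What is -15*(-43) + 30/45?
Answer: 1937/3 ≈ 645.67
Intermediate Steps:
-15*(-43) + 30/45 = 645 + 30*(1/45) = 645 + 2/3 = 1937/3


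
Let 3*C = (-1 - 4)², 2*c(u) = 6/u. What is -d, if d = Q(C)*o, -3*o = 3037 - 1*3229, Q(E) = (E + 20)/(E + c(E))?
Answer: -34000/163 ≈ -208.59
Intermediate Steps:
c(u) = 3/u (c(u) = (6/u)/2 = 3/u)
C = 25/3 (C = (-1 - 4)²/3 = (⅓)*(-5)² = (⅓)*25 = 25/3 ≈ 8.3333)
Q(E) = (20 + E)/(E + 3/E) (Q(E) = (E + 20)/(E + 3/E) = (20 + E)/(E + 3/E))
o = 64 (o = -(3037 - 1*3229)/3 = -(3037 - 3229)/3 = -⅓*(-192) = 64)
d = 34000/163 (d = (25*(20 + 25/3)/(3*(3 + (25/3)²)))*64 = ((25/3)*(85/3)/(3 + 625/9))*64 = ((25/3)*(85/3)/(652/9))*64 = ((25/3)*(9/652)*(85/3))*64 = (2125/652)*64 = 34000/163 ≈ 208.59)
-d = -1*34000/163 = -34000/163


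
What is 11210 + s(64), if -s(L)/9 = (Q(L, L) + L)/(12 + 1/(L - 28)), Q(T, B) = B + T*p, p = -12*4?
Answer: 5807786/433 ≈ 13413.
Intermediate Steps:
p = -48 (p = -4*3*4 = -12*4 = -48)
Q(T, B) = B - 48*T (Q(T, B) = B + T*(-48) = B - 48*T)
s(L) = 414*L/(12 + 1/(-28 + L)) (s(L) = -9*((L - 48*L) + L)/(12 + 1/(L - 28)) = -9*(-47*L + L)/(12 + 1/(-28 + L)) = -9*(-46*L)/(12 + 1/(-28 + L)) = -(-414)*L/(12 + 1/(-28 + L)) = 414*L/(12 + 1/(-28 + L)))
11210 + s(64) = 11210 + 414*64*(-28 + 64)/(-335 + 12*64) = 11210 + 414*64*36/(-335 + 768) = 11210 + 414*64*36/433 = 11210 + 414*64*(1/433)*36 = 11210 + 953856/433 = 5807786/433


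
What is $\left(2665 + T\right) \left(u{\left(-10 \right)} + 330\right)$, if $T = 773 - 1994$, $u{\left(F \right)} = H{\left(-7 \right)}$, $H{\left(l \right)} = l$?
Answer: $466412$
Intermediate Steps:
$u{\left(F \right)} = -7$
$T = -1221$ ($T = 773 - 1994 = -1221$)
$\left(2665 + T\right) \left(u{\left(-10 \right)} + 330\right) = \left(2665 - 1221\right) \left(-7 + 330\right) = 1444 \cdot 323 = 466412$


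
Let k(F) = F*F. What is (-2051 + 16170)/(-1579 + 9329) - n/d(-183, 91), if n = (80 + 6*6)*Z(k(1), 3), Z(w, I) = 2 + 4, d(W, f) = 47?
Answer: -4730407/364250 ≈ -12.987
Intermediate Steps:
k(F) = F²
Z(w, I) = 6
n = 696 (n = (80 + 6*6)*6 = (80 + 36)*6 = 116*6 = 696)
(-2051 + 16170)/(-1579 + 9329) - n/d(-183, 91) = (-2051 + 16170)/(-1579 + 9329) - 696/47 = 14119/7750 - 696/47 = -4730407/364250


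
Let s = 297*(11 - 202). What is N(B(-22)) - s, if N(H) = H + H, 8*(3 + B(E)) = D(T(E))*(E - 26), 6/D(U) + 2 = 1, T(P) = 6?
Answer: 56793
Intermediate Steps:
D(U) = -6 (D(U) = 6/(-2 + 1) = 6/(-1) = 6*(-1) = -6)
B(E) = 33/2 - 3*E/4 (B(E) = -3 + (-6*(E - 26))/8 = -3 + (-6*(-26 + E))/8 = -3 + (156 - 6*E)/8 = -3 + (39/2 - 3*E/4) = 33/2 - 3*E/4)
N(H) = 2*H
s = -56727 (s = 297*(-191) = -56727)
N(B(-22)) - s = 2*(33/2 - 3/4*(-22)) - 1*(-56727) = 2*(33/2 + 33/2) + 56727 = 2*33 + 56727 = 66 + 56727 = 56793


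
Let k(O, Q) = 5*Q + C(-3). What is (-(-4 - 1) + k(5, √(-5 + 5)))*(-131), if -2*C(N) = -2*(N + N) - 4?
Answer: -131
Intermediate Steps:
C(N) = 2 + 2*N (C(N) = -(-2*(N + N) - 4)/2 = -(-4*N - 4)/2 = -(-4 - 4*N)/2 = 2 + 2*N)
k(O, Q) = -4 + 5*Q (k(O, Q) = 5*Q + (2 + 2*(-3)) = 5*Q + (2 - 6) = 5*Q - 4 = -4 + 5*Q)
(-(-4 - 1) + k(5, √(-5 + 5)))*(-131) = (-(-4 - 1) + (-4 + 5*√(-5 + 5)))*(-131) = (-1*(-5) + (-4 + 5*√0))*(-131) = (5 + (-4 + 5*0))*(-131) = (5 + (-4 + 0))*(-131) = (5 - 4)*(-131) = 1*(-131) = -131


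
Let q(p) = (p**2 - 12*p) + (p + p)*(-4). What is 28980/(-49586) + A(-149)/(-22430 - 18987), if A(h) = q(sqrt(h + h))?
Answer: -592744016/1026851681 + 20*I*sqrt(298)/41417 ≈ -0.57724 + 0.008336*I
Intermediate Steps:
q(p) = p**2 - 20*p (q(p) = (p**2 - 12*p) + (2*p)*(-4) = (p**2 - 12*p) - 8*p = p**2 - 20*p)
A(h) = sqrt(2)*sqrt(h)*(-20 + sqrt(2)*sqrt(h)) (A(h) = sqrt(h + h)*(-20 + sqrt(h + h)) = sqrt(2*h)*(-20 + sqrt(2*h)) = (sqrt(2)*sqrt(h))*(-20 + sqrt(2)*sqrt(h)) = sqrt(2)*sqrt(h)*(-20 + sqrt(2)*sqrt(h)))
28980/(-49586) + A(-149)/(-22430 - 18987) = 28980/(-49586) + (2*(-149) - 20*sqrt(2)*sqrt(-149))/(-22430 - 18987) = 28980*(-1/49586) + (-298 - 20*sqrt(2)*I*sqrt(149))/(-41417) = -14490/24793 + (-298 - 20*I*sqrt(298))*(-1/41417) = -14490/24793 + (298/41417 + 20*I*sqrt(298)/41417) = -592744016/1026851681 + 20*I*sqrt(298)/41417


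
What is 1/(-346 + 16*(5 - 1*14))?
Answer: -1/490 ≈ -0.0020408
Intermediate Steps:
1/(-346 + 16*(5 - 1*14)) = 1/(-346 + 16*(5 - 14)) = 1/(-346 + 16*(-9)) = 1/(-346 - 144) = 1/(-490) = -1/490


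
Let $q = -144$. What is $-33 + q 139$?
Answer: $-20049$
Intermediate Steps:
$-33 + q 139 = -33 - 20016 = -20049$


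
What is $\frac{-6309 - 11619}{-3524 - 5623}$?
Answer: $\frac{5976}{3049} \approx 1.96$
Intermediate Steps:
$\frac{-6309 - 11619}{-3524 - 5623} = \frac{-6309 + \left(-13028 + 1409\right)}{-9147} = \left(-6309 - 11619\right) \left(- \frac{1}{9147}\right) = \left(-17928\right) \left(- \frac{1}{9147}\right) = \frac{5976}{3049}$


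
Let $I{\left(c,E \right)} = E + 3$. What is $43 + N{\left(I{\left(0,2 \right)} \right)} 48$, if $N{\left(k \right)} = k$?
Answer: $283$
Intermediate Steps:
$I{\left(c,E \right)} = 3 + E$
$43 + N{\left(I{\left(0,2 \right)} \right)} 48 = 43 + \left(3 + 2\right) 48 = 43 + 5 \cdot 48 = 43 + 240 = 283$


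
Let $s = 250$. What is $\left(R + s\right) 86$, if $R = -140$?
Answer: $9460$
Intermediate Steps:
$\left(R + s\right) 86 = \left(-140 + 250\right) 86 = 110 \cdot 86 = 9460$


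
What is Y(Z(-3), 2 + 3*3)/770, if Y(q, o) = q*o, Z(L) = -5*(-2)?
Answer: ⅐ ≈ 0.14286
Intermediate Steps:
Z(L) = 10
Y(q, o) = o*q
Y(Z(-3), 2 + 3*3)/770 = ((2 + 3*3)*10)/770 = ((2 + 9)*10)*(1/770) = (11*10)*(1/770) = 110*(1/770) = ⅐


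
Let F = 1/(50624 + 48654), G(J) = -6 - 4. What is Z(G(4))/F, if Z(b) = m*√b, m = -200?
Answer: -19855600*I*√10 ≈ -6.2789e+7*I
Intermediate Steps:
G(J) = -10
F = 1/99278 ≈ 1.0073e-5
Z(b) = -200*√b
Z(G(4))/F = (-200*I*√10)/(1/99278) = -200*I*√10*99278 = -19855600*I*√10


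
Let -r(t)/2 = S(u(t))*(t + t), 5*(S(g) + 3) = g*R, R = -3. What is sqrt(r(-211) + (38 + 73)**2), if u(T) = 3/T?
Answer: sqrt(244905)/5 ≈ 98.976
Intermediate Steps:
S(g) = -3 - 3*g/5 (S(g) = -3 + (g*(-3))/5 = -3 + (-3*g)/5 = -3 - 3*g/5)
r(t) = -4*t*(-3 - 9/(5*t)) (r(t) = -2*(-3 - 9/(5*t))*(t + t) = -2*(-3 - 9/(5*t))*2*t = -4*t*(-3 - 9/(5*t)))
sqrt(r(-211) + (38 + 73)**2) = sqrt((36/5 + 12*(-211)) + (38 + 73)**2) = sqrt((36/5 - 2532) + 111**2) = sqrt(-12624/5 + 12321) = sqrt(48981/5) = sqrt(244905)/5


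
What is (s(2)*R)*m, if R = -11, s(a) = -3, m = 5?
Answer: 165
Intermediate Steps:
(s(2)*R)*m = -3*(-11)*5 = 33*5 = 165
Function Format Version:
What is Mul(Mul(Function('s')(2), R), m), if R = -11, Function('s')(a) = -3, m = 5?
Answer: 165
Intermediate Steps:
Mul(Mul(Function('s')(2), R), m) = Mul(Mul(-3, -11), 5) = Mul(33, 5) = 165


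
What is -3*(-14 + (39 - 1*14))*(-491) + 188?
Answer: 16391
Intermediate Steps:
-3*(-14 + (39 - 1*14))*(-491) + 188 = -3*(-14 + (39 - 14))*(-491) + 188 = -3*(-14 + 25)*(-491) + 188 = -3*11*(-491) + 188 = -33*(-491) + 188 = 16203 + 188 = 16391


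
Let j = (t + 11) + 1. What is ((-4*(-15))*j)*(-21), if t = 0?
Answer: -15120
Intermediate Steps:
j = 12 (j = (0 + 11) + 1 = 11 + 1 = 12)
((-4*(-15))*j)*(-21) = (-4*(-15)*12)*(-21) = (60*12)*(-21) = 720*(-21) = -15120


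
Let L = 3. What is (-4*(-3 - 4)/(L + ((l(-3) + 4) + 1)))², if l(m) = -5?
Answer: 784/9 ≈ 87.111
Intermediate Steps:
(-4*(-3 - 4)/(L + ((l(-3) + 4) + 1)))² = (-4*(-3 - 4)/(3 + ((-5 + 4) + 1)))² = (-(-28)/(3 + (-1 + 1)))² = (-(-28)/(3 + 0))² = (-(-28)/3)² = (-4*(-7/3))² = (28/3)² = 784/9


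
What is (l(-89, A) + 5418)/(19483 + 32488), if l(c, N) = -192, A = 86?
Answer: 5226/51971 ≈ 0.10056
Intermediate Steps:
(l(-89, A) + 5418)/(19483 + 32488) = (-192 + 5418)/(19483 + 32488) = 5226/51971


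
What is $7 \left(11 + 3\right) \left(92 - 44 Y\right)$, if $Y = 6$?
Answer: $-16856$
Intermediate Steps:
$7 \left(11 + 3\right) \left(92 - 44 Y\right) = 7 \left(11 + 3\right) \left(92 - 264\right) = 7 \cdot 14 \left(92 - 264\right) = 98 \left(-172\right) = -16856$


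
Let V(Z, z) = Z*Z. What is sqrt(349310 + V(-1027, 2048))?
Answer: sqrt(1404039) ≈ 1184.9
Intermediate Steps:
V(Z, z) = Z**2
sqrt(349310 + V(-1027, 2048)) = sqrt(349310 + (-1027)**2) = sqrt(349310 + 1054729) = sqrt(1404039)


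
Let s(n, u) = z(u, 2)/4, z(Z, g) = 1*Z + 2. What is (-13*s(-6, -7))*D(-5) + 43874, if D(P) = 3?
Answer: 175691/4 ≈ 43923.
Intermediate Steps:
z(Z, g) = 2 + Z (z(Z, g) = Z + 2 = 2 + Z)
s(n, u) = ½ + u/4 (s(n, u) = (2 + u)/4 = (2 + u)*(¼) = ½ + u/4)
(-13*s(-6, -7))*D(-5) + 43874 = -13*(½ + (¼)*(-7))*3 + 43874 = -13*(½ - 7/4)*3 + 43874 = -13*(-5/4)*3 + 43874 = (65/4)*3 + 43874 = 195/4 + 43874 = 175691/4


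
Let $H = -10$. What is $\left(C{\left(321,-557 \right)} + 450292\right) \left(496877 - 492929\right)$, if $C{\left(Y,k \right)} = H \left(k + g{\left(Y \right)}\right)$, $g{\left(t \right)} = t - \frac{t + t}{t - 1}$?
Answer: $\frac{7148597211}{4} \approx 1.7871 \cdot 10^{9}$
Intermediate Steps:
$g{\left(t \right)} = t - \frac{2 t}{-1 + t}$
$C{\left(Y,k \right)} = - 10 k - \frac{10 Y \left(-3 + Y\right)}{-1 + Y}$ ($C{\left(Y,k \right)} = - 10 \left(k + \frac{Y \left(-3 + Y\right)}{-1 + Y}\right) = - 10 k - \frac{10 Y \left(-3 + Y\right)}{-1 + Y}$)
$\left(C{\left(321,-557 \right)} + 450292\right) \left(496877 - 492929\right) = \left(\frac{10 \left(\left(-1\right) 321 \left(-3 + 321\right) - - 557 \left(-1 + 321\right)\right)}{-1 + 321} + 450292\right) \left(496877 - 492929\right) = \left(\frac{10 \left(\left(-1\right) 321 \cdot 318 - \left(-557\right) 320\right)}{320} + 450292\right) 3948 = \left(10 \cdot \frac{1}{320} \left(-102078 + 178240\right) + 450292\right) 3948 = \left(10 \cdot \frac{1}{320} \cdot 76162 + 450292\right) 3948 = \left(\frac{38081}{16} + 450292\right) 3948 = \frac{7242753}{16} \cdot 3948 = \frac{7148597211}{4}$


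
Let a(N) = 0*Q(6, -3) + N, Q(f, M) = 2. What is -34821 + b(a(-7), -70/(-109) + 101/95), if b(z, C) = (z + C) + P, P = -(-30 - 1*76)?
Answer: -359528651/10355 ≈ -34720.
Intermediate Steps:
P = 106 (P = -(-30 - 76) = -1*(-106) = 106)
a(N) = N (a(N) = 0*2 + N = 0 + N = N)
b(z, C) = 106 + C + z (b(z, C) = (z + C) + 106 = (C + z) + 106 = 106 + C + z)
-34821 + b(a(-7), -70/(-109) + 101/95) = -34821 + (106 + (-70/(-109) + 101/95) - 7) = -34821 + (106 + (-70*(-1/109) + 101*(1/95)) - 7) = -34821 + (106 + (70/109 + 101/95) - 7) = -34821 + (106 + 17659/10355 - 7) = -34821 + 1042804/10355 = -359528651/10355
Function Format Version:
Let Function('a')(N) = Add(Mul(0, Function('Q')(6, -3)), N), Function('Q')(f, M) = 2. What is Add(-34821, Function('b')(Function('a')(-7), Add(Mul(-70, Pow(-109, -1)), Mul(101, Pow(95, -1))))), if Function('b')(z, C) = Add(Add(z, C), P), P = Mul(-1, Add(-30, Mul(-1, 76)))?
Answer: Rational(-359528651, 10355) ≈ -34720.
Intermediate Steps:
P = 106 (P = Mul(-1, Add(-30, -76)) = Mul(-1, -106) = 106)
Function('a')(N) = N (Function('a')(N) = Add(Mul(0, 2), N) = Add(0, N) = N)
Function('b')(z, C) = Add(106, C, z) (Function('b')(z, C) = Add(Add(z, C), 106) = Add(Add(C, z), 106) = Add(106, C, z))
Add(-34821, Function('b')(Function('a')(-7), Add(Mul(-70, Pow(-109, -1)), Mul(101, Pow(95, -1))))) = Add(-34821, Add(106, Add(Mul(-70, Pow(-109, -1)), Mul(101, Pow(95, -1))), -7)) = Add(-34821, Add(106, Add(Mul(-70, Rational(-1, 109)), Mul(101, Rational(1, 95))), -7)) = Add(-34821, Add(106, Add(Rational(70, 109), Rational(101, 95)), -7)) = Add(-34821, Add(106, Rational(17659, 10355), -7)) = Add(-34821, Rational(1042804, 10355)) = Rational(-359528651, 10355)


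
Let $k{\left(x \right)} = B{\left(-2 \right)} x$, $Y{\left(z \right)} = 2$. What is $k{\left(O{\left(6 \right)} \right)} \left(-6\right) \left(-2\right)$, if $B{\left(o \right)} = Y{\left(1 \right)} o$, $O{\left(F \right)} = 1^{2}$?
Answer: $-48$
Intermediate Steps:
$O{\left(F \right)} = 1$
$B{\left(o \right)} = 2 o$
$k{\left(x \right)} = - 4 x$ ($k{\left(x \right)} = 2 \left(-2\right) x = - 4 x$)
$k{\left(O{\left(6 \right)} \right)} \left(-6\right) \left(-2\right) = \left(-4\right) 1 \left(-6\right) \left(-2\right) = \left(-4\right) \left(-6\right) \left(-2\right) = 24 \left(-2\right) = -48$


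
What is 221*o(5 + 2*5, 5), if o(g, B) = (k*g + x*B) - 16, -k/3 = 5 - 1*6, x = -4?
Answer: 1989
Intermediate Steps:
k = 3 (k = -3*(5 - 1*6) = -3*(5 - 6) = -3*(-1) = 3)
o(g, B) = -16 - 4*B + 3*g (o(g, B) = (3*g - 4*B) - 16 = (-4*B + 3*g) - 16 = -16 - 4*B + 3*g)
221*o(5 + 2*5, 5) = 221*(-16 - 4*5 + 3*(5 + 2*5)) = 221*(-16 - 20 + 3*(5 + 10)) = 221*(-16 - 20 + 3*15) = 221*(-16 - 20 + 45) = 221*9 = 1989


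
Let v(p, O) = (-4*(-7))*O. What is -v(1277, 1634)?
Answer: -45752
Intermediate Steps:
v(p, O) = 28*O
-v(1277, 1634) = -28*1634 = -1*45752 = -45752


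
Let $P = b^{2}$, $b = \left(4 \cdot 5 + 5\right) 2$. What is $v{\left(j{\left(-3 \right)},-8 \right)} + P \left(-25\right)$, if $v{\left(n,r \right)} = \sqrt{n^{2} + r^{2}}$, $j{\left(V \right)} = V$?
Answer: $-62500 + \sqrt{73} \approx -62491.0$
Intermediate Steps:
$b = 50$ ($b = \left(20 + 5\right) 2 = 25 \cdot 2 = 50$)
$P = 2500$ ($P = 50^{2} = 2500$)
$v{\left(j{\left(-3 \right)},-8 \right)} + P \left(-25\right) = \sqrt{\left(-3\right)^{2} + \left(-8\right)^{2}} + 2500 \left(-25\right) = \sqrt{9 + 64} - 62500 = \sqrt{73} - 62500 = -62500 + \sqrt{73}$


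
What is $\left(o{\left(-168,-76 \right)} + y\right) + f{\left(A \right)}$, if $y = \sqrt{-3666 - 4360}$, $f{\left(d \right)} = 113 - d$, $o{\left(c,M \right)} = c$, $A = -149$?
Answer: $94 + i \sqrt{8026} \approx 94.0 + 89.588 i$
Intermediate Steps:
$y = i \sqrt{8026}$ ($y = \sqrt{-8026} = i \sqrt{8026} \approx 89.588 i$)
$\left(o{\left(-168,-76 \right)} + y\right) + f{\left(A \right)} = \left(-168 + i \sqrt{8026}\right) + \left(113 - -149\right) = \left(-168 + i \sqrt{8026}\right) + \left(113 + 149\right) = \left(-168 + i \sqrt{8026}\right) + 262 = 94 + i \sqrt{8026}$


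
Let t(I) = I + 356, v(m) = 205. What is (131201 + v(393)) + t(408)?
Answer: 132170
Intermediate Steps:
t(I) = 356 + I
(131201 + v(393)) + t(408) = (131201 + 205) + (356 + 408) = 131406 + 764 = 132170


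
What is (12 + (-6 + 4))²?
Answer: 100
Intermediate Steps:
(12 + (-6 + 4))² = (12 - 2)² = 10² = 100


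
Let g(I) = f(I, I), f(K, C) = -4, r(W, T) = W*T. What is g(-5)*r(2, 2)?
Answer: -16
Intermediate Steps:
r(W, T) = T*W
g(I) = -4
g(-5)*r(2, 2) = -8*2 = -4*4 = -16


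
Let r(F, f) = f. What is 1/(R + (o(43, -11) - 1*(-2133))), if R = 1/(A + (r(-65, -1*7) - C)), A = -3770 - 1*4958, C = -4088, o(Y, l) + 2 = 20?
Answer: 4647/9995696 ≈ 0.00046490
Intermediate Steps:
o(Y, l) = 18 (o(Y, l) = -2 + 20 = 18)
A = -8728 (A = -3770 - 4958 = -8728)
R = -1/4647 (R = 1/(-8728 + (-1*7 - 1*(-4088))) = 1/(-8728 + (-7 + 4088)) = 1/(-8728 + 4081) = 1/(-4647) = -1/4647 ≈ -0.00021519)
1/(R + (o(43, -11) - 1*(-2133))) = 1/(-1/4647 + (18 - 1*(-2133))) = 1/(-1/4647 + (18 + 2133)) = 1/(-1/4647 + 2151) = 1/(9995696/4647) = 4647/9995696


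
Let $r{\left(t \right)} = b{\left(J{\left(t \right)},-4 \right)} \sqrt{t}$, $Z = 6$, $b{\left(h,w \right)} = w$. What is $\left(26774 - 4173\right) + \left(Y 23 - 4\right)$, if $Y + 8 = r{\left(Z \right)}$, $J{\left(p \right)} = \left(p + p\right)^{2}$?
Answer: $22413 - 92 \sqrt{6} \approx 22188.0$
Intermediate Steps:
$J{\left(p \right)} = 4 p^{2}$ ($J{\left(p \right)} = \left(2 p\right)^{2} = 4 p^{2}$)
$r{\left(t \right)} = - 4 \sqrt{t}$
$Y = -8 - 4 \sqrt{6} \approx -17.798$
$\left(26774 - 4173\right) + \left(Y 23 - 4\right) = \left(26774 - 4173\right) + \left(\left(-8 - 4 \sqrt{6}\right) 23 - 4\right) = \left(26774 - 4173\right) - \left(188 + 92 \sqrt{6}\right) = 22601 - \left(188 + 92 \sqrt{6}\right) = 22413 - 92 \sqrt{6}$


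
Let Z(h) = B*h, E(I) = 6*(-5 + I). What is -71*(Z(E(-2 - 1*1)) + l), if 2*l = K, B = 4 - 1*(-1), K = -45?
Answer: 37275/2 ≈ 18638.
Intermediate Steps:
B = 5 (B = 4 + 1 = 5)
l = -45/2 (l = (½)*(-45) = -45/2 ≈ -22.500)
E(I) = -30 + 6*I
Z(h) = 5*h
-71*(Z(E(-2 - 1*1)) + l) = -71*(5*(-30 + 6*(-2 - 1*1)) - 45/2) = -71*(5*(-30 + 6*(-2 - 1)) - 45/2) = -71*(5*(-30 + 6*(-3)) - 45/2) = -71*(5*(-30 - 18) - 45/2) = -71*(5*(-48) - 45/2) = -71*(-240 - 45/2) = -71*(-525/2) = 37275/2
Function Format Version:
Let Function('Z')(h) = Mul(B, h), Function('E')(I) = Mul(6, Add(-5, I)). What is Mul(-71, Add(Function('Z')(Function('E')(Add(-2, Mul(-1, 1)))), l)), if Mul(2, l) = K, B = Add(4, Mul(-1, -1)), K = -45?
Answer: Rational(37275, 2) ≈ 18638.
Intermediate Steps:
B = 5 (B = Add(4, 1) = 5)
l = Rational(-45, 2) (l = Mul(Rational(1, 2), -45) = Rational(-45, 2) ≈ -22.500)
Function('E')(I) = Add(-30, Mul(6, I))
Function('Z')(h) = Mul(5, h)
Mul(-71, Add(Function('Z')(Function('E')(Add(-2, Mul(-1, 1)))), l)) = Mul(-71, Add(Mul(5, Add(-30, Mul(6, Add(-2, Mul(-1, 1))))), Rational(-45, 2))) = Mul(-71, Add(Mul(5, Add(-30, Mul(6, Add(-2, -1)))), Rational(-45, 2))) = Mul(-71, Add(Mul(5, Add(-30, Mul(6, -3))), Rational(-45, 2))) = Mul(-71, Add(Mul(5, Add(-30, -18)), Rational(-45, 2))) = Mul(-71, Add(Mul(5, -48), Rational(-45, 2))) = Mul(-71, Add(-240, Rational(-45, 2))) = Mul(-71, Rational(-525, 2)) = Rational(37275, 2)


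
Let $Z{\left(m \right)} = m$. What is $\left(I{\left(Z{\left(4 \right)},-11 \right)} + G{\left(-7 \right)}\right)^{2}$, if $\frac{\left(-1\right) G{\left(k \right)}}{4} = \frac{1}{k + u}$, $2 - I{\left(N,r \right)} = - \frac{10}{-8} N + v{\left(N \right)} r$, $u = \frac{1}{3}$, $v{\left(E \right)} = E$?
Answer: $\frac{43264}{25} \approx 1730.6$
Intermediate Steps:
$u = \frac{1}{3} \approx 0.33333$
$I{\left(N,r \right)} = 2 - \frac{5 N}{4} - N r$ ($I{\left(N,r \right)} = 2 - \left(- \frac{10}{-8} N + N r\right) = 2 - \left(\left(-10\right) \left(- \frac{1}{8}\right) N + N r\right) = 2 - \left(\frac{5 N}{4} + N r\right) = 2 - \frac{5 N}{4} - N r$)
$G{\left(k \right)} = - \frac{4}{\frac{1}{3} + k}$ ($G{\left(k \right)} = - \frac{4}{k + \frac{1}{3}} = - \frac{4}{\frac{1}{3} + k}$)
$\left(I{\left(Z{\left(4 \right)},-11 \right)} + G{\left(-7 \right)}\right)^{2} = \left(\left(2 - 5 - 4 \left(-11\right)\right) - \frac{12}{1 + 3 \left(-7\right)}\right)^{2} = \left(\left(2 - 5 + 44\right) - \frac{12}{1 - 21}\right)^{2} = \left(41 - \frac{12}{-20}\right)^{2} = \left(41 - - \frac{3}{5}\right)^{2} = \left(41 + \frac{3}{5}\right)^{2} = \left(\frac{208}{5}\right)^{2} = \frac{43264}{25}$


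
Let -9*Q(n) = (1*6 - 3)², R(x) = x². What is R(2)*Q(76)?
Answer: -4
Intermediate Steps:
Q(n) = -1 (Q(n) = -(1*6 - 3)²/9 = -(6 - 3)²/9 = -⅑*3² = -⅑*9 = -1)
R(2)*Q(76) = 2²*(-1) = 4*(-1) = -4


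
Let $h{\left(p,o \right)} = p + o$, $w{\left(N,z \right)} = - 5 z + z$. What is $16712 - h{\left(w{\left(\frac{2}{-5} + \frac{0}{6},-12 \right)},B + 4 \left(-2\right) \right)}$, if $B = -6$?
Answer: $16678$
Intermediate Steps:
$w{\left(N,z \right)} = - 4 z$
$h{\left(p,o \right)} = o + p$
$16712 - h{\left(w{\left(\frac{2}{-5} + \frac{0}{6},-12 \right)},B + 4 \left(-2\right) \right)} = 16712 - \left(\left(-6 + 4 \left(-2\right)\right) - -48\right) = 16712 - \left(\left(-6 - 8\right) + 48\right) = 16712 - \left(-14 + 48\right) = 16712 - 34 = 16678$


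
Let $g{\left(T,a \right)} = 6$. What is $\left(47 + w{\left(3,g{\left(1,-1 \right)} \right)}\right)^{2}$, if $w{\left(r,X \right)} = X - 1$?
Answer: $2704$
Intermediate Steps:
$w{\left(r,X \right)} = -1 + X$
$\left(47 + w{\left(3,g{\left(1,-1 \right)} \right)}\right)^{2} = \left(47 + \left(-1 + 6\right)\right)^{2} = \left(47 + 5\right)^{2} = 52^{2} = 2704$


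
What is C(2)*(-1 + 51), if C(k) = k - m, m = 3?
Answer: -50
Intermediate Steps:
C(k) = -3 + k (C(k) = k - 1*3 = k - 3 = -3 + k)
C(2)*(-1 + 51) = (-3 + 2)*(-1 + 51) = -1*50 = -50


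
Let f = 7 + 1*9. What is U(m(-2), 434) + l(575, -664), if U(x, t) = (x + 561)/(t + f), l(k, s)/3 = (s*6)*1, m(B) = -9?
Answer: -896308/75 ≈ -11951.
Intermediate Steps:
f = 16 (f = 7 + 9 = 16)
l(k, s) = 18*s (l(k, s) = 3*((s*6)*1) = 3*((6*s)*1) = 3*(6*s) = 18*s)
U(x, t) = (561 + x)/(16 + t) (U(x, t) = (x + 561)/(t + 16) = (561 + x)/(16 + t))
U(m(-2), 434) + l(575, -664) = (561 - 9)/(16 + 434) + 18*(-664) = 552/450 - 11952 = (1/450)*552 - 11952 = 92/75 - 11952 = -896308/75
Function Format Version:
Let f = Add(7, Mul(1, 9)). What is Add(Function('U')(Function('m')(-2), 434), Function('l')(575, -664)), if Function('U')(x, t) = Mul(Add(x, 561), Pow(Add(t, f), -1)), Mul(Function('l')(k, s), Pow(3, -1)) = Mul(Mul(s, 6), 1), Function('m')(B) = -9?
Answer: Rational(-896308, 75) ≈ -11951.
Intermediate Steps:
f = 16 (f = Add(7, 9) = 16)
Function('l')(k, s) = Mul(18, s) (Function('l')(k, s) = Mul(3, Mul(Mul(s, 6), 1)) = Mul(3, Mul(Mul(6, s), 1)) = Mul(3, Mul(6, s)) = Mul(18, s))
Function('U')(x, t) = Mul(Pow(Add(16, t), -1), Add(561, x)) (Function('U')(x, t) = Mul(Add(x, 561), Pow(Add(t, 16), -1)) = Mul(Add(561, x), Pow(Add(16, t), -1)) = Mul(Pow(Add(16, t), -1), Add(561, x)))
Add(Function('U')(Function('m')(-2), 434), Function('l')(575, -664)) = Add(Mul(Pow(Add(16, 434), -1), Add(561, -9)), Mul(18, -664)) = Add(Mul(Pow(450, -1), 552), -11952) = Add(Mul(Rational(1, 450), 552), -11952) = Add(Rational(92, 75), -11952) = Rational(-896308, 75)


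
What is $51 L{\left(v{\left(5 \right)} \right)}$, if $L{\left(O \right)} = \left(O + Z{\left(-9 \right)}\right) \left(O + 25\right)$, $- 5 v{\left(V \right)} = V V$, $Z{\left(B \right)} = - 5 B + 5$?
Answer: $45900$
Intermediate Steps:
$Z{\left(B \right)} = 5 - 5 B$
$v{\left(V \right)} = - \frac{V^{2}}{5}$ ($v{\left(V \right)} = - \frac{V V}{5} = - \frac{V^{2}}{5}$)
$L{\left(O \right)} = \left(25 + O\right) \left(50 + O\right)$ ($L{\left(O \right)} = \left(O + \left(5 - -45\right)\right) \left(O + 25\right) = \left(O + \left(5 + 45\right)\right) \left(25 + O\right) = \left(O + 50\right) \left(25 + O\right) = \left(50 + O\right) \left(25 + O\right) = \left(25 + O\right) \left(50 + O\right)$)
$51 L{\left(v{\left(5 \right)} \right)} = 51 \left(1250 + \left(- \frac{5^{2}}{5}\right)^{2} + 75 \left(- \frac{5^{2}}{5}\right)\right) = 51 \left(1250 + \left(\left(- \frac{1}{5}\right) 25\right)^{2} + 75 \left(\left(- \frac{1}{5}\right) 25\right)\right) = 51 \left(1250 + \left(-5\right)^{2} + 75 \left(-5\right)\right) = 51 \left(1250 + 25 - 375\right) = 51 \cdot 900 = 45900$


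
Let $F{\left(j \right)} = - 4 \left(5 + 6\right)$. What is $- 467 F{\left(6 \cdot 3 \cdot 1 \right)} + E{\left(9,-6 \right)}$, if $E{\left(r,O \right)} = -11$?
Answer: $20537$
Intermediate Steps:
$F{\left(j \right)} = -44$ ($F{\left(j \right)} = \left(-4\right) 11 = -44$)
$- 467 F{\left(6 \cdot 3 \cdot 1 \right)} + E{\left(9,-6 \right)} = \left(-467\right) \left(-44\right) - 11 = 20548 - 11 = 20537$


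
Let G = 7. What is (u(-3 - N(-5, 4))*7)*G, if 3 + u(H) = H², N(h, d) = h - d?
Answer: 1617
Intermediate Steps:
u(H) = -3 + H²
(u(-3 - N(-5, 4))*7)*G = ((-3 + (-3 - (-5 - 1*4))²)*7)*7 = ((-3 + (-3 - (-5 - 4))²)*7)*7 = ((-3 + (-3 - 1*(-9))²)*7)*7 = ((-3 + (-3 + 9)²)*7)*7 = ((-3 + 6²)*7)*7 = ((-3 + 36)*7)*7 = (33*7)*7 = 231*7 = 1617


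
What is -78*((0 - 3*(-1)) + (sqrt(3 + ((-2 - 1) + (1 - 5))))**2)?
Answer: 78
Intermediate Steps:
-78*((0 - 3*(-1)) + (sqrt(3 + ((-2 - 1) + (1 - 5))))**2) = -78*((0 + 3) + (sqrt(3 + (-3 - 4)))**2) = -78*(3 + (sqrt(3 - 7))**2) = -78*(3 + (sqrt(-4))**2) = -78*(3 + (2*I)**2) = -78*(3 - 4) = -78*(-1) = 78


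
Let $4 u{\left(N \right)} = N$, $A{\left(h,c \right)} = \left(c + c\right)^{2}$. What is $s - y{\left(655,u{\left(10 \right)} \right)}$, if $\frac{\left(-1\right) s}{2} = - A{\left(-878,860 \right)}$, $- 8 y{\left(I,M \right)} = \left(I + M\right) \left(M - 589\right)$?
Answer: $\frac{187795105}{32} \approx 5.8686 \cdot 10^{6}$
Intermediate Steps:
$A{\left(h,c \right)} = 4 c^{2}$ ($A{\left(h,c \right)} = \left(2 c\right)^{2} = 4 c^{2}$)
$u{\left(N \right)} = \frac{N}{4}$
$y{\left(I,M \right)} = - \frac{\left(-589 + M\right) \left(I + M\right)}{8}$ ($y{\left(I,M \right)} = - \frac{\left(I + M\right) \left(M - 589\right)}{8} = - \frac{\left(I + M\right) \left(-589 + M\right)}{8} = - \frac{\left(-589 + M\right) \left(I + M\right)}{8}$)
$s = 5916800$ ($s = - 2 \left(- 4 \cdot 860^{2}\right) = - 2 \left(- 4 \cdot 739600\right) = - 2 \left(\left(-1\right) 2958400\right) = \left(-2\right) \left(-2958400\right) = 5916800$)
$s - y{\left(655,u{\left(10 \right)} \right)} = 5916800 - \left(- \frac{\left(\frac{1}{4} \cdot 10\right)^{2}}{8} + \frac{589}{8} \cdot 655 + \frac{589 \cdot \frac{1}{4} \cdot 10}{8} - \frac{655 \cdot \frac{1}{4} \cdot 10}{8}\right) = 5916800 - \left(- \frac{\left(\frac{5}{2}\right)^{2}}{8} + \frac{385795}{8} + \frac{589}{8} \cdot \frac{5}{2} - \frac{655}{8} \cdot \frac{5}{2}\right) = 5916800 - \left(\left(- \frac{1}{8}\right) \frac{25}{4} + \frac{385795}{8} + \frac{2945}{16} - \frac{3275}{16}\right) = 5916800 - \left(- \frac{25}{32} + \frac{385795}{8} + \frac{2945}{16} - \frac{3275}{16}\right) = 5916800 - \frac{1542495}{32} = \frac{187795105}{32}$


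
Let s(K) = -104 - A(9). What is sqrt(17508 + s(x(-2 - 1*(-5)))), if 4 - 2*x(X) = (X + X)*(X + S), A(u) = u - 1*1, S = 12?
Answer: 2*sqrt(4349) ≈ 131.89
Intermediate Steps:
A(u) = -1 + u (A(u) = u - 1 = -1 + u)
x(X) = 2 - X*(12 + X) (x(X) = 2 - (X + X)*(X + 12)/2 = 2 - 2*X*(12 + X)/2 = 2 - X*(12 + X))
s(K) = -112 (s(K) = -104 - (-1 + 9) = -104 - 1*8 = -104 - 8 = -112)
sqrt(17508 + s(x(-2 - 1*(-5)))) = sqrt(17508 - 112) = sqrt(17396) = 2*sqrt(4349)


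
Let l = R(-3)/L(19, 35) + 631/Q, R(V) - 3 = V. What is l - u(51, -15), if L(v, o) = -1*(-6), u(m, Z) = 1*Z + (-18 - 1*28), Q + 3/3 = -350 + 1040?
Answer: 42660/689 ≈ 61.916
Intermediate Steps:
Q = 689 (Q = -1 + (-350 + 1040) = -1 + 690 = 689)
u(m, Z) = -46 + Z (u(m, Z) = Z + (-18 - 28) = Z - 46 = -46 + Z)
R(V) = 3 + V
L(v, o) = 6
l = 631/689 (l = (3 - 3)/6 + 631/689 = 0*(1/6) + 631*(1/689) = 0 + 631/689 = 631/689 ≈ 0.91582)
l - u(51, -15) = 631/689 - (-46 - 15) = 631/689 - 1*(-61) = 631/689 + 61 = 42660/689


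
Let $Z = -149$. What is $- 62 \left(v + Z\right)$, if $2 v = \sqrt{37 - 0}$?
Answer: $9238 - 31 \sqrt{37} \approx 9049.4$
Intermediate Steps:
$v = \frac{\sqrt{37}}{2}$ ($v = \frac{\sqrt{37 - 0}}{2} = \frac{\sqrt{37 + \left(-1 + 1\right)}}{2} = \frac{\sqrt{37 + 0}}{2} = \frac{\sqrt{37}}{2} \approx 3.0414$)
$- 62 \left(v + Z\right) = - 62 \left(\frac{\sqrt{37}}{2} - 149\right) = - 62 \left(-149 + \frac{\sqrt{37}}{2}\right) = 9238 - 31 \sqrt{37}$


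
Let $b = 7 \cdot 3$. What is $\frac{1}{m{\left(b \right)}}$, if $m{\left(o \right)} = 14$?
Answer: $\frac{1}{14} \approx 0.071429$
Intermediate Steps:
$b = 21$
$\frac{1}{m{\left(b \right)}} = \frac{1}{14}$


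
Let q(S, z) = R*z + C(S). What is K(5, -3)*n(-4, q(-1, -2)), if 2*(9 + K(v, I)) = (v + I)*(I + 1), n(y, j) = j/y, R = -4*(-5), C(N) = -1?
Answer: -451/4 ≈ -112.75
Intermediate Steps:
R = 20
q(S, z) = -1 + 20*z (q(S, z) = 20*z - 1 = -1 + 20*z)
K(v, I) = -9 + (1 + I)*(I + v)/2 (K(v, I) = -9 + ((v + I)*(I + 1))/2 = -9 + ((I + v)*(1 + I))/2 = -9 + ((1 + I)*(I + v))/2 = -9 + (1 + I)*(I + v)/2)
K(5, -3)*n(-4, q(-1, -2)) = (-9 + (1/2)*(-3) + (1/2)*5 + (1/2)*(-3)**2 + (1/2)*(-3)*5)*((-1 + 20*(-2))/(-4)) = (-9 - 3/2 + 5/2 + (1/2)*9 - 15/2)*((-1 - 40)*(-1/4)) = (-9 - 3/2 + 5/2 + 9/2 - 15/2)*(-41*(-1/4)) = -11*41/4 = -451/4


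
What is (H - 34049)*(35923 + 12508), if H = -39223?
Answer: -3548636232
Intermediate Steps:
(H - 34049)*(35923 + 12508) = (-39223 - 34049)*(35923 + 12508) = -73272*48431 = -3548636232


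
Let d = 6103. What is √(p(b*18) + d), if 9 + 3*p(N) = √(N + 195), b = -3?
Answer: √(54900 + 3*√141)/3 ≈ 78.128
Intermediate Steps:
p(N) = -3 + √(195 + N)/3 (p(N) = -3 + √(N + 195)/3 = -3 + √(195 + N)/3)
√(p(b*18) + d) = √((-3 + √(195 - 3*18)/3) + 6103) = √((-3 + √(195 - 54)/3) + 6103) = √((-3 + √141/3) + 6103) = √(6100 + √141/3)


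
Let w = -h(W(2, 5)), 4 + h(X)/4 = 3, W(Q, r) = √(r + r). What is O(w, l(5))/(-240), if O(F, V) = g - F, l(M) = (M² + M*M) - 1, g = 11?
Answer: -7/240 ≈ -0.029167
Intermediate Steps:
W(Q, r) = √2*√r (W(Q, r) = √(2*r) = √2*√r)
h(X) = -4 (h(X) = -16 + 4*3 = -16 + 12 = -4)
l(M) = -1 + 2*M² (l(M) = (M² + M²) - 1 = 2*M² - 1 = -1 + 2*M²)
w = 4 (w = -1*(-4) = 4)
O(F, V) = 11 - F
O(w, l(5))/(-240) = (11 - 1*4)/(-240) = (11 - 4)*(-1/240) = 7*(-1/240) = -7/240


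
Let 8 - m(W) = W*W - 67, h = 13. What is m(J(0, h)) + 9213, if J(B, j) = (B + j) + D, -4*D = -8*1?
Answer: 9063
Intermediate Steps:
D = 2 (D = -(-2) = -1/4*(-8) = 2)
J(B, j) = 2 + B + j (J(B, j) = (B + j) + 2 = 2 + B + j)
m(W) = 75 - W**2 (m(W) = 8 - (W*W - 67) = 8 - (W**2 - 67) = 8 - (-67 + W**2) = 8 + (67 - W**2) = 75 - W**2)
m(J(0, h)) + 9213 = (75 - (2 + 0 + 13)**2) + 9213 = (75 - 1*15**2) + 9213 = (75 - 1*225) + 9213 = (75 - 225) + 9213 = -150 + 9213 = 9063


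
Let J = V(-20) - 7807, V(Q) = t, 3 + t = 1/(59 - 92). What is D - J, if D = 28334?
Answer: 1192753/33 ≈ 36144.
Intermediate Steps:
t = -100/33 (t = -3 + 1/(59 - 92) = -3 + 1/(-33) = -3 - 1/33 = -100/33 ≈ -3.0303)
V(Q) = -100/33
J = -257731/33 (J = -100/33 - 7807 = -257731/33 ≈ -7810.0)
D - J = 28334 - 1*(-257731/33) = 28334 + 257731/33 = 1192753/33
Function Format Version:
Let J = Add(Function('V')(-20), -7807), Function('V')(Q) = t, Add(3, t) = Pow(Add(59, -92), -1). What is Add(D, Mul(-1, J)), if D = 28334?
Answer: Rational(1192753, 33) ≈ 36144.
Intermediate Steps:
t = Rational(-100, 33) (t = Add(-3, Pow(Add(59, -92), -1)) = Add(-3, Pow(-33, -1)) = Add(-3, Rational(-1, 33)) = Rational(-100, 33) ≈ -3.0303)
Function('V')(Q) = Rational(-100, 33)
J = Rational(-257731, 33) (J = Add(Rational(-100, 33), -7807) = Rational(-257731, 33) ≈ -7810.0)
Add(D, Mul(-1, J)) = Add(28334, Mul(-1, Rational(-257731, 33))) = Add(28334, Rational(257731, 33)) = Rational(1192753, 33)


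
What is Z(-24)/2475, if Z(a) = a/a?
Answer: 1/2475 ≈ 0.00040404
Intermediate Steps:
Z(a) = 1
Z(-24)/2475 = 1/2475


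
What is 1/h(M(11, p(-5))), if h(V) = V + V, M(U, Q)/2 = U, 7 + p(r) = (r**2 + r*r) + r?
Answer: 1/44 ≈ 0.022727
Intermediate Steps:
p(r) = -7 + r + 2*r**2 (p(r) = -7 + ((r**2 + r*r) + r) = -7 + ((r**2 + r**2) + r) = -7 + (2*r**2 + r) = -7 + (r + 2*r**2) = -7 + r + 2*r**2)
M(U, Q) = 2*U
h(V) = 2*V
1/h(M(11, p(-5))) = 1/(2*(2*11)) = 1/(2*22) = 1/44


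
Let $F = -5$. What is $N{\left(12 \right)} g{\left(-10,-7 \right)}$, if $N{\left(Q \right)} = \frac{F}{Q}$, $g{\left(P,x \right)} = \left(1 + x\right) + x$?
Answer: $\frac{65}{12} \approx 5.4167$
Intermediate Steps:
$g{\left(P,x \right)} = 1 + 2 x$
$N{\left(Q \right)} = - \frac{5}{Q}$
$N{\left(12 \right)} g{\left(-10,-7 \right)} = - \frac{5}{12} \left(1 + 2 \left(-7\right)\right) = \left(-5\right) \frac{1}{12} \left(1 - 14\right) = \left(- \frac{5}{12}\right) \left(-13\right) = \frac{65}{12}$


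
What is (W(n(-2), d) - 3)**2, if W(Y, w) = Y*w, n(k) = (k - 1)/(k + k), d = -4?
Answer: 36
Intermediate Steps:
n(k) = (-1 + k)/(2*k) (n(k) = (-1 + k)/((2*k)) = (-1 + k)*(1/(2*k)) = (-1 + k)/(2*k))
(W(n(-2), d) - 3)**2 = (((1/2)*(-1 - 2)/(-2))*(-4) - 3)**2 = (((1/2)*(-1/2)*(-3))*(-4) - 3)**2 = ((3/4)*(-4) - 3)**2 = (-3 - 3)**2 = (-6)**2 = 36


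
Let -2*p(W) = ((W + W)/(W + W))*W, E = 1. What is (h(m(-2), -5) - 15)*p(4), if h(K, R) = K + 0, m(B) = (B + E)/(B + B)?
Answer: 59/2 ≈ 29.500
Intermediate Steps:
m(B) = (1 + B)/(2*B) (m(B) = (B + 1)/(B + B) = (1 + B)/((2*B)) = (1 + B)*(1/(2*B)) = (1 + B)/(2*B))
h(K, R) = K
p(W) = -W/2 (p(W) = -(W + W)/(W + W)*W/2 = -(2*W)/((2*W))*W/2 = -(2*W)*(1/(2*W))*W/2 = -W/2)
(h(m(-2), -5) - 15)*p(4) = ((1/2)*(1 - 2)/(-2) - 15)*(-1/2*4) = ((1/2)*(-1/2)*(-1) - 15)*(-2) = (1/4 - 15)*(-2) = -59/4*(-2) = 59/2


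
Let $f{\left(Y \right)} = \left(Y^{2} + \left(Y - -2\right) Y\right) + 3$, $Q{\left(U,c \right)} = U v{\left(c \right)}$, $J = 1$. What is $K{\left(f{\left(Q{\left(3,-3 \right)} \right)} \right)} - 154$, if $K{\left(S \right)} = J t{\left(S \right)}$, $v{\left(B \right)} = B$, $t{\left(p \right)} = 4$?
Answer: $-150$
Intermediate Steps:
$Q{\left(U,c \right)} = U c$
$f{\left(Y \right)} = 3 + Y^{2} + Y \left(2 + Y\right)$ ($f{\left(Y \right)} = \left(Y^{2} + \left(Y + 2\right) Y\right) + 3 = \left(Y^{2} + \left(2 + Y\right) Y\right) + 3 = \left(Y^{2} + Y \left(2 + Y\right)\right) + 3 = 3 + Y^{2} + Y \left(2 + Y\right)$)
$K{\left(S \right)} = 4$ ($K{\left(S \right)} = 1 \cdot 4 = 4$)
$K{\left(f{\left(Q{\left(3,-3 \right)} \right)} \right)} - 154 = 4 - 154 = -150$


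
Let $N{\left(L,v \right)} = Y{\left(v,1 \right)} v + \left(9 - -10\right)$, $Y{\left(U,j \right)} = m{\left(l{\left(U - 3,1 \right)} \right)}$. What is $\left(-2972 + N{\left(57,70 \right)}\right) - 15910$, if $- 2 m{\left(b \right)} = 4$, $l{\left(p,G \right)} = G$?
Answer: $-19003$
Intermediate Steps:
$m{\left(b \right)} = -2$ ($m{\left(b \right)} = \left(- \frac{1}{2}\right) 4 = -2$)
$Y{\left(U,j \right)} = -2$
$N{\left(L,v \right)} = 19 - 2 v$ ($N{\left(L,v \right)} = - 2 v + \left(9 - -10\right) = - 2 v + \left(9 + 10\right) = - 2 v + 19 = 19 - 2 v$)
$\left(-2972 + N{\left(57,70 \right)}\right) - 15910 = \left(-2972 + \left(19 - 140\right)\right) - 15910 = \left(-2972 - 121\right) - 15910 = -3093 - 15910 = -19003$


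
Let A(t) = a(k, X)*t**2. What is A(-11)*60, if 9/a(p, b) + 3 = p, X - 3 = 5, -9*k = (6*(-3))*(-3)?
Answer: -7260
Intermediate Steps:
k = -6 (k = -6*(-3)*(-3)/9 = -(-2)*(-3) = -1/9*54 = -6)
X = 8 (X = 3 + 5 = 8)
a(p, b) = 9/(-3 + p)
A(t) = -t**2 (A(t) = (9/(-3 - 6))*t**2 = (9/(-9))*t**2 = (9*(-1/9))*t**2 = -t**2)
A(-11)*60 = -1*(-11)**2*60 = -1*121*60 = -121*60 = -7260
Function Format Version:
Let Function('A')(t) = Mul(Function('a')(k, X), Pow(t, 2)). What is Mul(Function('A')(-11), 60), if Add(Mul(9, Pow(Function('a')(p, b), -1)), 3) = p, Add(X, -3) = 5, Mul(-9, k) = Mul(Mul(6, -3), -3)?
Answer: -7260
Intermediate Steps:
k = -6 (k = Mul(Rational(-1, 9), Mul(Mul(6, -3), -3)) = Mul(Rational(-1, 9), Mul(-18, -3)) = Mul(Rational(-1, 9), 54) = -6)
X = 8 (X = Add(3, 5) = 8)
Function('a')(p, b) = Mul(9, Pow(Add(-3, p), -1))
Function('A')(t) = Mul(-1, Pow(t, 2)) (Function('A')(t) = Mul(Mul(9, Pow(Add(-3, -6), -1)), Pow(t, 2)) = Mul(Mul(9, Pow(-9, -1)), Pow(t, 2)) = Mul(Mul(9, Rational(-1, 9)), Pow(t, 2)) = Mul(-1, Pow(t, 2)))
Mul(Function('A')(-11), 60) = Mul(Mul(-1, Pow(-11, 2)), 60) = Mul(Mul(-1, 121), 60) = Mul(-121, 60) = -7260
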